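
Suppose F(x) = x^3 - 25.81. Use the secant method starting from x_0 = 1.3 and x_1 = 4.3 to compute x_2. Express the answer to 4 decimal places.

2.2163

F(1.3) = -23.613000, F(4.3) = 53.697000
x_2 = 4.300000 − 53.697000·(4.300000 − 1.300000) / (53.697000 − (-23.613000)) = 4.300000 − (161.091000)/(77.310000) = 2.216298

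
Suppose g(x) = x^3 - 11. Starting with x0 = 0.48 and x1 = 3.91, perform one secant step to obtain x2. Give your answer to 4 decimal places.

1.1060

g(0.48) = -10.889408, g(3.91) = 48.776471
x2 = 3.910000 − 48.776471·(3.910000 − 0.480000) / (48.776471 − (-10.889408)) = 3.910000 − (167.303296)/(59.665879) = 1.105997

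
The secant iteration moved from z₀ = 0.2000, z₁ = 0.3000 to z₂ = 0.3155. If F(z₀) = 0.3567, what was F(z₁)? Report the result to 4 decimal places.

The secant line through (0.2000, 0.3567) and (0.3000, F(z₁)) crosses zero at z₂ = 0.3155.
So (0.2000, 0.3567), (0.3000, F(z₁)), (0.3155, 0) are collinear:
F(z₁) = 0.3567 · (0.3000 − 0.3155) / (0.2000 − 0.3155) = 0.3567 · (-0.015500)/(-0.115500) = 0.047869

0.0479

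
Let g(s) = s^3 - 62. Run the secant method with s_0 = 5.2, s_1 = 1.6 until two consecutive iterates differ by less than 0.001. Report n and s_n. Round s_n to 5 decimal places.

n = 8, s_n = 3.95789

g(5.2) = 78.6080000, g(1.6) = -57.9040000
s_2 = 1.6000000 − (-57.9040000)·(-3.6000000)/(-136.5120000) = 3.1270042;  |Δ| = 1.5270042
g(3.1270042) = -31.4236668
s_3 = 3.1270042 − (-31.4236668)·(1.5270042)/(26.4803332) = 4.9390687;  |Δ| = 1.8120645
g(4.9390687) = 58.4856176
s_4 = 4.9390687 − 58.4856176·(1.8120645)/(89.9092844) = 3.7603283;  |Δ| = 1.1787405
g(3.7603283) = -8.8287003
s_5 = 3.7603283 − (-8.8287003)·(-1.1787405)/(-67.3143179) = 3.9149276;  |Δ| = 0.1545993
g(3.9149276) = -1.9972450
s_6 = 3.9149276 − (-1.9972450)·(0.1545993)/(6.8314553) = 3.9601262;  |Δ| = 0.0451987
g(3.9601262) = 0.1050745
s_7 = 3.9601262 − 0.1050745·(0.0451987)/(2.1023195) = 3.9578672;  |Δ| = 0.0022590
g(3.9578672) = -0.0011478
s_8 = 3.9578672 − (-0.0011478)·(-0.0022590)/(-0.1062223) = 3.9578916;  |Δ| = 0.0000244
|s_8 − s_7| = 0.0000244 < 0.001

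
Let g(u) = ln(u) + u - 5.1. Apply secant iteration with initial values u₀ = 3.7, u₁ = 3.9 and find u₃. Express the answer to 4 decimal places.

3.7723

g(3.7) = -0.091667, g(3.9) = 0.160977
u₂ = 3.900000 − 0.160977·(3.900000 − 3.700000) / (0.160977 − (-0.091667)) = 3.900000 − (0.032195)/(0.252644) = 3.772566
g(3.772566) = 0.000322
u₃ = 3.772566 − 0.000322·(3.772566 − 3.900000) / (0.000322 − 0.160977) = 3.772566 − (-0.000041)/(-0.160655) = 3.772311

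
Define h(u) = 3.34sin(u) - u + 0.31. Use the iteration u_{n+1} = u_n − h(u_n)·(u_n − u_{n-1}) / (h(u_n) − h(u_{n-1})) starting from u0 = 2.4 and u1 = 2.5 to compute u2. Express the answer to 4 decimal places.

h(2.4) = 0.166047, h(2.5) = -0.191103
u2 = 2.500000 − (-0.191103)·(2.500000 − 2.400000) / (-0.191103 − 0.166047) = 2.500000 − (-0.019110)/(-0.357150) = 2.446492

2.4465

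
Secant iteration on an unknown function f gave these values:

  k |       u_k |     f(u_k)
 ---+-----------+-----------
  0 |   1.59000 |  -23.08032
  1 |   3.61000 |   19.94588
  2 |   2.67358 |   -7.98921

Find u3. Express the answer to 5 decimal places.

2.94139

u3 = 2.67358 − (-7.98921)·(2.67358 − 3.61000) / (-7.98921 − 19.94588)
   = 2.67358 − (7.4812560)/(-27.9350900) = 2.9413886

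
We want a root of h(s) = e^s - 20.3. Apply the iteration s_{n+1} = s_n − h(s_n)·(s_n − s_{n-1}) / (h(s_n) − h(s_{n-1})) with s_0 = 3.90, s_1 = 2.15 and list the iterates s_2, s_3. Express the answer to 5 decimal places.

h(3.90) = 29.1024491, h(2.15) = -11.7151416
s_2 = 2.1500000 − (-11.7151416)·(2.1500000 − 3.9000000) / (-11.7151416 − 29.1024491) = 2.1500000 − (20.5014978)/(-40.8175907) = 2.6522711
h(2.6522711) = -6.1137790
s_3 = 2.6522711 − (-6.1137790)·(2.6522711 − 2.1500000) / (-6.1137790 − (-11.7151416)) = 2.6522711 − (-3.0707748)/(5.6013626) = 3.2004904

2.65227, 3.20049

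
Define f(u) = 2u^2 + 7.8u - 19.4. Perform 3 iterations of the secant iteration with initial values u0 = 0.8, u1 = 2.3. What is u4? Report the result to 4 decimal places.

f(0.8) = -11.880000, f(2.3) = 9.120000
u2 = 2.300000 − 9.120000·(2.300000 − 0.800000) / (9.120000 − (-11.880000)) = 2.300000 − (13.680000)/(21.000000) = 1.648571
f(1.648571) = -1.105567
u3 = 1.648571 − (-1.105567)·(1.648571 − 2.300000) / (-1.105567 − 9.120000) = 1.648571 − (0.720198)/(-10.225567) = 1.719003
f(1.719003) = -0.081841
u4 = 1.719003 − (-0.081841)·(1.719003 − 1.648571) / (-0.081841 − (-1.105567)) = 1.719003 − (-0.005764)/(1.023727) = 1.724633

1.7246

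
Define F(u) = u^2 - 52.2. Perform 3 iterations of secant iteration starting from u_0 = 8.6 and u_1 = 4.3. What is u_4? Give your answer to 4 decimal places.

F(8.6) = 21.760000, F(4.3) = -33.710000
u_2 = 4.300000 − (-33.710000)·(4.300000 − 8.600000) / (-33.710000 − 21.760000) = 4.300000 − (144.953000)/(-55.470000) = 6.913178
F(6.913178) = -4.407966
u_3 = 6.913178 − (-4.407966)·(6.913178 − 4.300000) / (-4.407966 − (-33.710000)) = 6.913178 − (-11.518801)/(29.302034) = 7.306284
F(7.306284) = 1.181788
u_4 = 7.306284 − 1.181788·(7.306284 − 6.913178) / (1.181788 − (-4.407966)) = 7.306284 − (0.464568)/(5.589754) = 7.223174

7.2232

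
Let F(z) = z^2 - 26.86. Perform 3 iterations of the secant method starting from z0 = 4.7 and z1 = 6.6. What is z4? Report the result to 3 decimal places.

F(4.7) = -4.77000, F(6.6) = 16.70000
z2 = 6.60000 − 16.70000·(6.60000 − 4.70000) / (16.70000 − (-4.77000)) = 6.60000 − (31.73000)/(21.47000) = 5.12212
F(5.12212) = -0.62385
z3 = 5.12212 − (-0.62385)·(5.12212 − 6.60000) / (-0.62385 − 16.70000) = 5.12212 − (0.92197)/(-17.32385) = 5.17534
F(5.17534) = -0.07582
z4 = 5.17534 − (-0.07582)·(5.17534 − 5.12212) / (-0.07582 − (-0.62385)) = 5.17534 − (-0.00404)/(0.54803) = 5.18271

5.183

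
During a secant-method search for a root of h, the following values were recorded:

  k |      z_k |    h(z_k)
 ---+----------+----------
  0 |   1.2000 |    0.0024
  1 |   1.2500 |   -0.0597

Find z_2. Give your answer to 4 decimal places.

1.2019

z_2 = 1.2500 − (-0.0597)·(1.2500 − 1.2000) / (-0.0597 − 0.0024)
   = 1.2500 − (-0.002985)/(-0.062100) = 1.201932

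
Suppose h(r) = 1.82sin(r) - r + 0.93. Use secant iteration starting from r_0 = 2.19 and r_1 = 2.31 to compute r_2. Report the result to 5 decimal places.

2.29366

h(2.19) = 0.2221004, h(2.31) = -0.0350104
r_2 = 2.3100000 − (-0.0350104)·(2.3100000 − 2.1900000) / (-0.0350104 − 0.2221004) = 2.3100000 − (-0.0042012)/(-0.2571108) = 2.2936598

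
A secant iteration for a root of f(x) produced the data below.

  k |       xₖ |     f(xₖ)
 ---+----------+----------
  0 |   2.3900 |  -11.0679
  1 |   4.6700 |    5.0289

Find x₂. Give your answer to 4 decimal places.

x₂ = 4.6700 − 5.0289·(4.6700 − 2.3900) / (5.0289 − (-11.0679))
   = 4.6700 − (11.465892)/(16.096800) = 3.957691

3.9577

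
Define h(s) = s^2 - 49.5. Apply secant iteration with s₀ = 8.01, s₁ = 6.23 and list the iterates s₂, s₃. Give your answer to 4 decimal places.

6.9805, 7.0390

h(8.01) = 14.660100, h(6.23) = -10.687100
s₂ = 6.230000 − (-10.687100)·(6.230000 − 8.010000) / (-10.687100 − 14.660100) = 6.230000 − (19.023038)/(-25.347200) = 6.980499
h(6.980499) = -0.772639
s₃ = 6.980499 − (-0.772639)·(6.980499 − 6.230000) / (-0.772639 − (-10.687100)) = 6.980499 − (-0.579865)/(9.914461) = 7.038985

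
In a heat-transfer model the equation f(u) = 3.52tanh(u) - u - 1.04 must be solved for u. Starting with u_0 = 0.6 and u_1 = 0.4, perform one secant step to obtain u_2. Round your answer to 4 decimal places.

0.4581

f(0.6) = 0.250414, f(0.4) = -0.102580
u_2 = 0.400000 − (-0.102580)·(0.400000 − 0.600000) / (-0.102580 − 0.250414) = 0.400000 − (0.020516)/(-0.352994) = 0.458120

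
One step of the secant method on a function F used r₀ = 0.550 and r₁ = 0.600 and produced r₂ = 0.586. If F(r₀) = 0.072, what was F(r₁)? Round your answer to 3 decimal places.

-0.028

The secant line through (0.550, 0.072) and (0.600, F(r₁)) crosses zero at r₂ = 0.586.
So (0.550, 0.072), (0.600, F(r₁)), (0.586, 0) are collinear:
F(r₁) = 0.072 · (0.600 − 0.586) / (0.550 − 0.586) = 0.072 · (0.01400)/(-0.03600) = -0.02800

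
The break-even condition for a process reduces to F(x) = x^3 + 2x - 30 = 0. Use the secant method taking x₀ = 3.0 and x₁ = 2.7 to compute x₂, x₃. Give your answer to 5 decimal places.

F(3.0) = 3.0000000, F(2.7) = -4.9170000
x₂ = 2.7000000 − (-4.9170000)·(2.7000000 − 3.0000000) / (-4.9170000 − 3.0000000) = 2.7000000 − (1.4751000)/(-7.9170000) = 2.8863206
F(2.8863206) = -0.1818653
x₃ = 2.8863206 − (-0.1818653)·(2.8863206 − 2.7000000) / (-0.1818653 − (-4.9170000)) = 2.8863206 − (-0.0338852)/(4.7351347) = 2.8934767

2.88632, 2.89348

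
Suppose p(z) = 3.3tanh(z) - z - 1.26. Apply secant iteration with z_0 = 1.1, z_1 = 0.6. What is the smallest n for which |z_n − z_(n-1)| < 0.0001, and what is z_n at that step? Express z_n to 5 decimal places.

p(1.1) = 0.2816468, p(0.6) = -0.0877364
z_2 = 0.6000000 − (-0.0877364)·(-0.5000000)/(-0.3693832) = 0.7187607;  |Δ| = 0.1187607
p(0.7187607) = 0.0545048
z_3 = 0.7187607 − 0.0545048·(0.1187607)/(0.1422413) = 0.6732533;  |Δ| = 0.0455074
p(0.6732533) = 0.0042289
z_4 = 0.6732533 − 0.0042289·(-0.0455074)/(-0.0502759) = 0.6694255;  |Δ| = 0.0038278
p(0.6694255) = -0.0002394
z_5 = 0.6694255 − (-0.0002394)·(-0.0038278)/(-0.0044683) = 0.6696306;  |Δ| = 0.0002051
p(0.6696306) = 0.0000009
z_6 = 0.6696306 − 0.0000009·(0.0002051)/(0.0002404) = 0.6696298;  |Δ| = 0.0000008
|z_6 − z_5| = 0.0000008 < 0.0001

n = 6, z_n = 0.66963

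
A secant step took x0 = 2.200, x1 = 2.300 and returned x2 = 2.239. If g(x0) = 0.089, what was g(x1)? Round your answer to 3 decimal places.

The secant line through (2.200, 0.089) and (2.300, g(x1)) crosses zero at x2 = 2.239.
So (2.200, 0.089), (2.300, g(x1)), (2.239, 0) are collinear:
g(x1) = 0.089 · (2.300 − 2.239) / (2.200 − 2.239) = 0.089 · (0.06100)/(-0.03900) = -0.13921

-0.139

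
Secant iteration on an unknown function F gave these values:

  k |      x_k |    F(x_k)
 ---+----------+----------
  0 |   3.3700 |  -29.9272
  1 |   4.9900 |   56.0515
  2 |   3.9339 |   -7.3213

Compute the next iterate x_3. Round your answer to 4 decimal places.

x_3 = 3.9339 − (-7.3213)·(3.9339 − 4.9900) / (-7.3213 − 56.0515)
   = 3.9339 − (7.732025)/(-63.372800) = 4.055909

4.0559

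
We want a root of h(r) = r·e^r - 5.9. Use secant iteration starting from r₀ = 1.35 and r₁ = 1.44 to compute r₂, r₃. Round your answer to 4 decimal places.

1.4216, 1.4225

h(1.35) = -0.692476, h(1.44) = 0.177802
r₂ = 1.440000 − 0.177802·(1.440000 − 1.350000) / (0.177802 − (-0.692476)) = 1.440000 − (0.016002)/(0.870278) = 1.421613
h(1.421613) = -0.009126
r₃ = 1.421613 − (-0.009126)·(1.421613 − 1.440000) / (-0.009126 − 0.177802) = 1.421613 − (0.000168)/(-0.186928) = 1.422510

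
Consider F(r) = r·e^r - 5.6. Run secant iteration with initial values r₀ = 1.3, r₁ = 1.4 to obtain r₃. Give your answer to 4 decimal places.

1.3920

F(1.3) = -0.829914, F(1.4) = 0.077280
r₂ = 1.400000 − 0.077280·(1.400000 − 1.300000) / (0.077280 − (-0.829914)) = 1.400000 − (0.007728)/(0.907194) = 1.391481
F(1.391481) = -0.005128
r₃ = 1.391481 − (-0.005128)·(1.391481 − 1.400000) / (-0.005128 − 0.077280) = 1.391481 − (0.000044)/(-0.082408) = 1.392012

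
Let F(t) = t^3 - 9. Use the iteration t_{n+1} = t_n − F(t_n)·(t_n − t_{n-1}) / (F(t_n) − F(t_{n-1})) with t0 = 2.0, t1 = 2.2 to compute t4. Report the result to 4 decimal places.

2.0801

F(2.0) = -1.000000, F(2.2) = 1.648000
t2 = 2.200000 − 1.648000·(2.200000 − 2.000000) / (1.648000 − (-1.000000)) = 2.200000 − (0.329600)/(2.648000) = 2.075529
F(2.075529) = -0.058997
t3 = 2.075529 − (-0.058997)·(2.075529 − 2.200000) / (-0.058997 − 1.648000) = 2.075529 − (0.007343)/(-1.706997) = 2.079831
F(2.079831) = -0.003286
t4 = 2.079831 − (-0.003286)·(2.079831 − 2.075529) / (-0.003286 − (-0.058997)) = 2.079831 − (-0.000014)/(0.055712) = 2.080084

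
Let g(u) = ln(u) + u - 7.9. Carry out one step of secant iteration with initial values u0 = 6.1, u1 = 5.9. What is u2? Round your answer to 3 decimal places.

6.093

g(6.1) = 0.00829, g(5.9) = -0.22505
u2 = 5.90000 − (-0.22505)·(5.90000 − 6.10000) / (-0.22505 − 0.00829) = 5.90000 − (0.04501)/(-0.23334) = 6.09290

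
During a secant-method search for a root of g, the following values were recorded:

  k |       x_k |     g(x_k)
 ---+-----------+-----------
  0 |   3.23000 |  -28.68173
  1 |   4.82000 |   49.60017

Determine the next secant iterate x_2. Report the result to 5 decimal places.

x_2 = 4.82000 − 49.60017·(4.82000 − 3.23000) / (49.60017 − (-28.68173))
   = 4.82000 − (78.8642703)/(78.2819000) = 3.8125606

3.81256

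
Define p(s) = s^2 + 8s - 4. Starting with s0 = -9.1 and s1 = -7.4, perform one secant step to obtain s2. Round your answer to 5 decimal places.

-8.39294

p(-9.1) = 6.0100000, p(-7.4) = -8.4400000
s2 = -7.4000000 − (-8.4400000)·(-7.4000000 − (-9.1000000)) / (-8.4400000 − 6.0100000) = -7.4000000 − (-14.3480000)/(-14.4500000) = -8.3929412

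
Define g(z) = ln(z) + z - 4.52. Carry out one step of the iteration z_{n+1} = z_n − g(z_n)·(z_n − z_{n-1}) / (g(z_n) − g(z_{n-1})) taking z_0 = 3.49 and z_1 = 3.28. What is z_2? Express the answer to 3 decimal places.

g(3.49) = 0.21990, g(3.28) = -0.05216
z_2 = 3.28000 − (-0.05216)·(3.28000 − 3.49000) / (-0.05216 − 0.21990) = 3.28000 − (0.01095)/(-0.27206) = 3.32026

3.320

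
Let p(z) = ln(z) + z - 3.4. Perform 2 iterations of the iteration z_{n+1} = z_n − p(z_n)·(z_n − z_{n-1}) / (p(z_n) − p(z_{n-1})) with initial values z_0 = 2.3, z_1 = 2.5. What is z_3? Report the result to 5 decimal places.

p(2.3) = -0.2670909, p(2.5) = 0.0162907
z_2 = 2.5000000 − 0.0162907·(2.5000000 − 2.3000000) / (0.0162907 − (-0.2670909)) = 2.5000000 − (0.0032581)/(0.2833816) = 2.4885026
p(2.4885026) = 0.0001838
z_3 = 2.4885026 − 0.0001838·(2.4885026 − 2.5000000) / (0.0001838 − 0.0162907) = 2.4885026 − (-0.0000021)/(-0.0161069) = 2.4883714

2.48837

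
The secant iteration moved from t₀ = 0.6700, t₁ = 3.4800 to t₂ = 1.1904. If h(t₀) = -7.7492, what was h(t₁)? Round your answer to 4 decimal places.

The secant line through (0.6700, -7.7492) and (3.4800, h(t₁)) crosses zero at t₂ = 1.1904.
So (0.6700, -7.7492), (3.4800, h(t₁)), (1.1904, 0) are collinear:
h(t₁) = -7.7492 · (3.4800 − 1.1904) / (0.6700 − 1.1904) = -7.7492 · (2.289600)/(-0.520400) = 34.094097

34.0941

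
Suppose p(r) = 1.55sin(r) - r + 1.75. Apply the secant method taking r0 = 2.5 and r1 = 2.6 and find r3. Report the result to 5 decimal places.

2.57802

p(2.5) = 0.1776318, p(2.6) = -0.0509729
r2 = 2.6000000 − (-0.0509729)·(2.6000000 − 2.5000000) / (-0.0509729 − 0.1776318) = 2.6000000 − (-0.0050973)/(-0.2286047) = 2.5777026
p(2.5777026) = 0.0007383
r3 = 2.5777026 − 0.0007383·(2.5777026 − 2.6000000) / (0.0007383 − (-0.0509729)) = 2.5777026 − (-0.0000165)/(0.0517112) = 2.5780210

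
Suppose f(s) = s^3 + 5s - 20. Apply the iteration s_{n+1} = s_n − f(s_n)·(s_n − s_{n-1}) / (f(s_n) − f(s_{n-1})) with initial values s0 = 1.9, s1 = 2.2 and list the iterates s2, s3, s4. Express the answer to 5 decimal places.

f(1.9) = -3.6410000, f(2.2) = 1.6480000
s2 = 2.2000000 − 1.6480000·(2.2000000 − 1.9000000) / (1.6480000 − (-3.6410000)) = 2.2000000 − (0.4944000)/(5.2890000) = 2.1065230
f(2.1065230) = -0.1198179
s3 = 2.1065230 − (-0.1198179)·(2.1065230 − 2.2000000) / (-0.1198179 − 1.6480000) = 2.1065230 − (0.0112002)/(-1.7678179) = 2.1128586
f(2.1128586) = -0.0035441
s4 = 2.1128586 − (-0.0035441)·(2.1128586 − 2.1065230) / (-0.0035441 − (-0.1198179)) = 2.1128586 − (-0.0000225)/(0.1162738) = 2.1130517

2.10652, 2.11286, 2.11305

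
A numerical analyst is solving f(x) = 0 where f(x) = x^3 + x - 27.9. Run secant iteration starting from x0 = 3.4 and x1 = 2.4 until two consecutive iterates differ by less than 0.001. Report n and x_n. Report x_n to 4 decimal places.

f(3.4) = 14.804000, f(2.4) = -11.676000
x2 = 2.400000 − (-11.676000)·(-1.000000)/(-26.480000) = 2.840937;  |Δ| = 0.440937
f(2.840937) = -2.130090
x3 = 2.840937 − (-2.130090)·(0.440937)/(9.545910) = 2.939328;  |Δ| = 0.098391
f(2.939328) = 0.434087
x4 = 2.939328 − 0.434087·(0.098391)/(2.564178) = 2.922671;  |Δ| = 0.016657
f(2.922671) = -0.011848
x5 = 2.922671 − (-0.011848)·(-0.016657)/(-0.445936) = 2.923114;  |Δ| = 0.000443
|x5 − x4| = 0.000443 < 0.001

n = 5, x_n = 2.9231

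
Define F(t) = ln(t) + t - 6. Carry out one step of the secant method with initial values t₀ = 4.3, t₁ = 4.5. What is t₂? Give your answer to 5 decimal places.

4.49668

F(4.3) = -0.2413850, F(4.5) = 0.0040774
t₂ = 4.5000000 − 0.0040774·(4.5000000 − 4.3000000) / (0.0040774 − (-0.2413850)) = 4.5000000 − (0.0008155)/(0.2454624) = 4.4966778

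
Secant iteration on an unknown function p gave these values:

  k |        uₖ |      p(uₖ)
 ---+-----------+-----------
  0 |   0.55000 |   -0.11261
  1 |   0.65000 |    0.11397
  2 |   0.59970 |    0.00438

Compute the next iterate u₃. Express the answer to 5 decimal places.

u₃ = 0.59970 − 0.00438·(0.59970 − 0.65000) / (0.00438 − 0.11397)
   = 0.59970 − (-0.0002203)/(-0.1095900) = 0.5976897

0.59769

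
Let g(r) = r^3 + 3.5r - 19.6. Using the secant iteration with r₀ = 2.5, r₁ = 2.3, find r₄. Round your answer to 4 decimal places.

g(2.5) = 4.775000, g(2.3) = 0.617000
r₂ = 2.300000 − 0.617000·(2.300000 − 2.500000) / (0.617000 − 4.775000) = 2.300000 − (-0.123400)/(-4.158000) = 2.270322
g(2.270322) = 0.048194
r₃ = 2.270322 − 0.048194·(2.270322 − 2.300000) / (0.048194 − 0.617000) = 2.270322 − (-0.001430)/(-0.568806) = 2.267808
g(2.267808) = 0.000554
r₄ = 2.267808 − 0.000554·(2.267808 − 2.270322) / (0.000554 − 0.048194) = 2.267808 − (-0.000001)/(-0.047640) = 2.267779

2.2678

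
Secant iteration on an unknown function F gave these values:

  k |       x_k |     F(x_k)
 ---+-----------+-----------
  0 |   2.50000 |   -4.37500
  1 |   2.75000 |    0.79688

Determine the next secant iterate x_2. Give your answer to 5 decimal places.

2.71148

x_2 = 2.75000 − 0.79688·(2.75000 − 2.50000) / (0.79688 − (-4.37500))
   = 2.75000 − (0.1992200)/(5.1718800) = 2.7114802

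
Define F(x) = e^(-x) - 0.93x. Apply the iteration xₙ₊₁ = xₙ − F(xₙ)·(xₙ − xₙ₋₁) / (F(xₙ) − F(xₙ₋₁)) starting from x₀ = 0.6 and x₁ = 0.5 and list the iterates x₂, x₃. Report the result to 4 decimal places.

0.5939, 0.5938

F(0.6) = -0.009188, F(0.5) = 0.141531
x₂ = 0.500000 − 0.141531·(0.500000 − 0.600000) / (0.141531 − (-0.009188)) = 0.500000 − (-0.014153)/(0.150719) = 0.593904
F(0.593904) = -0.000163
x₃ = 0.593904 − (-0.000163)·(0.593904 − 0.500000) / (-0.000163 − 0.141531) = 0.593904 − (-0.000015)/(-0.141693) = 0.593796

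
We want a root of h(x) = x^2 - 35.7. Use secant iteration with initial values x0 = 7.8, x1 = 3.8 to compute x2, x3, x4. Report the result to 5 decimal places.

h(7.8) = 25.1400000, h(3.8) = -21.2600000
x2 = 3.8000000 − (-21.2600000)·(3.8000000 − 7.8000000) / (-21.2600000 − 25.1400000) = 3.8000000 − (85.0400000)/(-46.4000000) = 5.6327586
h(5.6327586) = -3.9720303
x3 = 5.6327586 − (-3.9720303)·(5.6327586 − 3.8000000) / (-3.9720303 − (-21.2600000)) = 5.6327586 − (-7.2797728)/(17.2879697) = 6.0538476
h(6.0538476) = 0.9490703
x4 = 6.0538476 − 0.9490703·(6.0538476 − 5.6327586) / (0.9490703 − (-3.9720303)) = 6.0538476 − (0.3996430)/(4.9211006) = 5.9726375

5.63276, 6.05385, 5.97264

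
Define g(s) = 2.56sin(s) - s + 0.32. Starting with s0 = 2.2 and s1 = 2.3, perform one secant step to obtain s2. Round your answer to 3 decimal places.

g(2.2) = 0.18975, g(2.3) = -0.07099
s2 = 2.30000 − (-0.07099)·(2.30000 − 2.20000) / (-0.07099 − 0.18975) = 2.30000 − (-0.00710)/(-0.26075) = 2.27277

2.273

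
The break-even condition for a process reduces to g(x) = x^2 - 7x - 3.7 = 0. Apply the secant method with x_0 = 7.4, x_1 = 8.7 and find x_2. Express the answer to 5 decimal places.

g(7.4) = -0.7400000, g(8.7) = 11.0900000
x_2 = 8.7000000 − 11.0900000·(8.7000000 − 7.4000000) / (11.0900000 − (-0.7400000)) = 8.7000000 − (14.4170000)/(11.8300000) = 7.4813187

7.48132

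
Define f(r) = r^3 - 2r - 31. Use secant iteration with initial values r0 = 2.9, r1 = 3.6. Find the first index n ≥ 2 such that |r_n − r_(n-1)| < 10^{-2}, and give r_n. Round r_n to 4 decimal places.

n = 4, r_n = 3.3533

f(2.9) = -12.411000, f(3.6) = 8.456000
r2 = 3.600000 − 8.456000·(0.700000)/(20.867000) = 3.316337;  |Δ| = 0.283663
f(3.316337) = -1.159304
r3 = 3.316337 − (-1.159304)·(-0.283663)/(-9.615304) = 3.350538;  |Δ| = 0.034201
f(3.350538) = -0.087595
r4 = 3.350538 − (-0.087595)·(0.034201)/(1.071709) = 3.353333;  |Δ| = 0.002795
|r4 − r3| = 0.002795 < 10^{-2}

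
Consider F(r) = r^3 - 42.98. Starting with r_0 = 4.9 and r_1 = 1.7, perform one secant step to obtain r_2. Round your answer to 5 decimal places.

F(4.9) = 74.6690000, F(1.7) = -38.0670000
r_2 = 1.7000000 − (-38.0670000)·(1.7000000 − 4.9000000) / (-38.0670000 − 74.6690000) = 1.7000000 − (121.8144000)/(-112.7360000) = 2.7805280

2.78053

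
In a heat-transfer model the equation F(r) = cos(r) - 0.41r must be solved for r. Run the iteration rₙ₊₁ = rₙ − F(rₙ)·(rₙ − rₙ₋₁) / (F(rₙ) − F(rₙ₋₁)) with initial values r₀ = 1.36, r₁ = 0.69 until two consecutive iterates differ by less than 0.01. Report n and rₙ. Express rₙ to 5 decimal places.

n = 4, rₙ = 1.10199

F(1.36) = -0.3483613, F(0.69) = 0.4883460
r₂ = 0.6900000 − 0.4883460·(-0.6700000)/(0.8367073) = 1.0810469;  |Δ| = 0.3910469
F(1.0810469) = 0.0271755
r₃ = 1.0810469 − 0.0271755·(0.3910469)/(-0.4611705) = 1.1040903;  |Δ| = 0.0230433
F(1.1040903) = -0.0027299
r₄ = 1.1040903 − (-0.0027299)·(0.0230433)/(-0.0299055) = 1.1019867;  |Δ| = 0.0021035
|r₄ − r₃| = 0.0021035 < 0.01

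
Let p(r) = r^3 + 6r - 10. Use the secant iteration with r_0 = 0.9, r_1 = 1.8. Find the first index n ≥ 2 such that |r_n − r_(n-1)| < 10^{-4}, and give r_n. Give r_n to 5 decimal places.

p(0.9) = -3.8710000, p(1.8) = 6.6320000
r_2 = 1.8000000 − 6.6320000·(0.9000000)/(10.5030000) = 1.2317052;  |Δ| = 0.5682948
p(1.2317052) = -0.7411514
r_3 = 1.2317052 − (-0.7411514)·(-0.5682948)/(-7.3731514) = 1.2888304;  |Δ| = 0.0571252
p(1.2888304) = -0.1261624
r_4 = 1.2888304 − (-0.1261624)·(0.0571252)/(0.6149890) = 1.3005494;  |Δ| = 0.0117190
p(1.3005494) = 0.0030828
r_5 = 1.3005494 − 0.0030828·(0.0117190)/(0.1292452) = 1.3002699;  |Δ| = 0.0002795
p(1.3002699) = -0.0000124
r_6 = 1.3002699 − (-0.0000124)·(-0.0002795)/(-0.0030952) = 1.3002710;  |Δ| = 0.0000011
|r_6 − r_5| = 0.0000011 < 10^{-4}

n = 6, r_n = 1.30027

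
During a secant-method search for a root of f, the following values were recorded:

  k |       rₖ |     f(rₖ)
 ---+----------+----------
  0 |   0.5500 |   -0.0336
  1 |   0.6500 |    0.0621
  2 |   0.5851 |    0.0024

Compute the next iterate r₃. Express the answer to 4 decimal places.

r₃ = 0.5851 − 0.0024·(0.5851 − 0.6500) / (0.0024 − 0.0621)
   = 0.5851 − (-0.000156)/(-0.059700) = 0.582491

0.5825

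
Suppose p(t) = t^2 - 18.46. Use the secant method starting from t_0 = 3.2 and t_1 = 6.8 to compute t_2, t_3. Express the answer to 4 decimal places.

4.0220, 4.2330

p(3.2) = -8.220000, p(6.8) = 27.780000
t_2 = 6.800000 − 27.780000·(6.800000 − 3.200000) / (27.780000 − (-8.220000)) = 6.800000 − (100.008000)/(36.000000) = 4.022000
p(4.022000) = -2.283516
t_3 = 4.022000 − (-2.283516)·(4.022000 − 6.800000) / (-2.283516 − 27.780000) = 4.022000 − (6.343607)/(-30.063516) = 4.233007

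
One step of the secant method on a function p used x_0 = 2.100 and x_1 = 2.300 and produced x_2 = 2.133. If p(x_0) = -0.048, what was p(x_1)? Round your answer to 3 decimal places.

The secant line through (2.100, -0.048) and (2.300, p(x_1)) crosses zero at x_2 = 2.133.
So (2.100, -0.048), (2.300, p(x_1)), (2.133, 0) are collinear:
p(x_1) = -0.048 · (2.300 − 2.133) / (2.100 − 2.133) = -0.048 · (0.16700)/(-0.03300) = 0.24291

0.243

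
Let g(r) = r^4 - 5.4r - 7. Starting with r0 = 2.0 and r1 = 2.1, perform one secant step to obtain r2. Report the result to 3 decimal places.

g(2.0) = -1.80000, g(2.1) = 1.10810
r2 = 2.10000 − 1.10810·(2.10000 − 2.00000) / (1.10810 − (-1.80000)) = 2.10000 − (0.11081)/(2.90810) = 2.06190

2.062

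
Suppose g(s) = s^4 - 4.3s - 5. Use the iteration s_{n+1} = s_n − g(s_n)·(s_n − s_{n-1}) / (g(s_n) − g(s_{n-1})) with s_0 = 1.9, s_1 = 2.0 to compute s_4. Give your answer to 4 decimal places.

1.9059

g(1.9) = -0.137900, g(2.0) = 2.400000
s_2 = 2.000000 − 2.400000·(2.000000 − 1.900000) / (2.400000 − (-0.137900)) = 2.000000 − (0.240000)/(2.537900) = 1.905434
g(1.905434) = -0.011547
s_3 = 1.905434 − (-0.011547)·(1.905434 − 2.000000) / (-0.011547 − 2.400000) = 1.905434 − (0.001092)/(-2.411547) = 1.905886
g(1.905886) = -0.000960
s_4 = 1.905886 − (-0.000960)·(1.905886 − 1.905434) / (-0.000960 − (-0.011547)) = 1.905886 − (0.000000)/(0.010587) = 1.905927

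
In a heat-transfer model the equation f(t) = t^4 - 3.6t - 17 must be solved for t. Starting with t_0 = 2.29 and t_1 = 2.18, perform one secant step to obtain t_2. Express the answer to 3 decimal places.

f(2.29) = 2.25658, f(2.18) = -2.26269
t_2 = 2.18000 − (-2.26269)·(2.18000 − 2.29000) / (-2.26269 − 2.25658) = 2.18000 − (0.24890)/(-4.51928) = 2.23507

2.235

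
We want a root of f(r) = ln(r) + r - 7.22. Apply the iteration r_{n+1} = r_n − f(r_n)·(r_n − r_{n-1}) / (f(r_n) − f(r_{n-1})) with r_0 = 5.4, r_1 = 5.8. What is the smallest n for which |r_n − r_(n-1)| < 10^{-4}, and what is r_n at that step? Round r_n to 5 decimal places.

n = 4, r_n = 5.51291

f(5.4) = -0.1336010, f(5.8) = 0.3378579
r_2 = 5.8000000 − 0.3378579·(0.4000000)/(0.4714590) = 5.5133512;  |Δ| = 0.2866488
f(5.5133512) = 0.0005238
r_3 = 5.5133512 − 0.0005238·(-0.2866488)/(-0.3373341) = 5.5129061;  |Δ| = 0.0004451
f(5.5129061) = -0.0000020
r_4 = 5.5129061 − (-0.0000020)·(-0.0004451)/(-0.0005258) = 5.5129078;  |Δ| = 0.0000017
|r_4 − r_3| = 0.0000017 < 10^{-4}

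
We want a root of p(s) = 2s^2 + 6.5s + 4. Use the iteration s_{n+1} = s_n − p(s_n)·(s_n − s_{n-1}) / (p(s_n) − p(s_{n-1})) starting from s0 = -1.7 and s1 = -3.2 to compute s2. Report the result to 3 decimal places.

-2.085

p(-1.7) = -1.27000, p(-3.2) = 3.68000
s2 = -3.20000 − 3.68000·(-3.20000 − (-1.70000)) / (3.68000 − (-1.27000)) = -3.20000 − (-5.52000)/(4.95000) = -2.08485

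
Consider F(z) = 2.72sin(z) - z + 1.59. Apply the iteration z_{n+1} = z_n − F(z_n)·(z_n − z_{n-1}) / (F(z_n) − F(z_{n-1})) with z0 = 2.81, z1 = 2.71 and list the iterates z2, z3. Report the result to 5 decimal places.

F(2.81) = -0.3345058, F(2.71) = 0.0178248
z2 = 2.7100000 − 0.0178248·(2.7100000 − 2.8100000) / (0.0178248 − (-0.3345058)) = 2.7100000 − (-0.0017825)/(0.3523306) = 2.7150591
F(2.7150591) = 0.0002523
z3 = 2.7150591 − 0.0002523·(2.7150591 − 2.7100000) / (0.0002523 − 0.0178248) = 2.7150591 − (0.0000013)/(-0.0175725) = 2.7151317

2.71506, 2.71513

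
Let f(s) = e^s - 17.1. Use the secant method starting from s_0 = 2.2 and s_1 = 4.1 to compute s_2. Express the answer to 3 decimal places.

f(2.2) = -8.07499, f(4.1) = 43.24029
s_2 = 4.10000 − 43.24029·(4.10000 − 2.20000) / (43.24029 − (-8.07499)) = 4.10000 − (82.15655)/(51.31527) = 2.49898

2.499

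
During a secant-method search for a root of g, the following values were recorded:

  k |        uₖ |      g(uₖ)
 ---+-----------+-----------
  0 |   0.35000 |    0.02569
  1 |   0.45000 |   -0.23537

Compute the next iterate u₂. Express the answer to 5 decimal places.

0.35984

u₂ = 0.45000 − (-0.23537)·(0.45000 − 0.35000) / (-0.23537 − 0.02569)
   = 0.45000 − (-0.0235370)/(-0.2610600) = 0.3598406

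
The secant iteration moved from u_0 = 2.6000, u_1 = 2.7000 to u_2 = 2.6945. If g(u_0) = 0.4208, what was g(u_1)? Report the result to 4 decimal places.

The secant line through (2.6000, 0.4208) and (2.7000, g(u_1)) crosses zero at u_2 = 2.6945.
So (2.6000, 0.4208), (2.7000, g(u_1)), (2.6945, 0) are collinear:
g(u_1) = 0.4208 · (2.7000 − 2.6945) / (2.6000 − 2.6945) = 0.4208 · (0.005500)/(-0.094500) = -0.024491

-0.0245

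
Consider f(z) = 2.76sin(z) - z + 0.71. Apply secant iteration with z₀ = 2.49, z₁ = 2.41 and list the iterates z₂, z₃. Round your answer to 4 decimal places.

2.4560, 2.4565

f(2.49) = -0.106188, f(2.41) = 0.143833
z₂ = 2.410000 − 0.143833·(2.410000 − 2.490000) / (0.143833 − (-0.106188)) = 2.410000 − (-0.011507)/(0.250022) = 2.456023
f(2.456023) = 0.001373
z₃ = 2.456023 − 0.001373·(2.456023 − 2.410000) / (0.001373 − 0.143833) = 2.456023 − (0.000063)/(-0.142461) = 2.456466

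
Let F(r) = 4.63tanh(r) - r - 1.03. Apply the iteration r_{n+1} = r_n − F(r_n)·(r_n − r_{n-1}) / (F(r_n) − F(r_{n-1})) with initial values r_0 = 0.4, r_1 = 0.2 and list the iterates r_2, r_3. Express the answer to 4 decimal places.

0.2980, 0.2943

F(0.4) = 0.329164, F(0.2) = -0.316152
r_2 = 0.200000 − (-0.316152)·(0.200000 − 0.400000) / (-0.316152 − 0.329164) = 0.200000 − (0.063230)/(-0.645316) = 0.297984
F(0.297984) = 0.012245
r_3 = 0.297984 − 0.012245·(0.297984 − 0.200000) / (0.012245 − (-0.316152)) = 0.297984 − (0.001200)/(0.328398) = 0.294330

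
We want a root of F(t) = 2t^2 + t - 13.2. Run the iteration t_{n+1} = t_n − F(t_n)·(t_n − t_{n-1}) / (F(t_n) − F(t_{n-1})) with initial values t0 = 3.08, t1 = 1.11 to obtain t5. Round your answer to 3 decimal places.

2.331

F(3.08) = 8.85280, F(1.11) = -9.62580
t2 = 1.11000 − (-9.62580)·(1.11000 − 3.08000) / (-9.62580 − 8.85280) = 1.11000 − (18.96283)/(-18.47860) = 2.13620
F(2.13620) = -1.93705
t3 = 2.13620 − (-1.93705)·(2.13620 − 1.11000) / (-1.93705 − (-9.62580)) = 2.13620 − (-1.98781)/(7.68875) = 2.39474
F(2.39474) = 0.66430
t4 = 2.39474 − 0.66430·(2.39474 − 2.13620) / (0.66430 − (-1.93705)) = 2.39474 − (0.17175)/(2.60136) = 2.32872
F(2.32872) = -0.02542
t5 = 2.32872 − (-0.02542)·(2.32872 − 2.39474) / (-0.02542 − 0.66430) = 2.32872 − (0.00168)/(-0.68972) = 2.33115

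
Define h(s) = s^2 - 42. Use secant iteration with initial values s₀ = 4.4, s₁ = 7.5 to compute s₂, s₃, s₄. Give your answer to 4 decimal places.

h(4.4) = -22.640000, h(7.5) = 14.250000
s₂ = 7.500000 − 14.250000·(7.500000 − 4.400000) / (14.250000 − (-22.640000)) = 7.500000 − (44.175000)/(36.890000) = 6.302521
h(6.302521) = -2.278229
s₃ = 6.302521 − (-2.278229)·(6.302521 − 7.500000) / (-2.278229 − 14.250000) = 6.302521 − (2.728131)/(-16.528229) = 6.467580
h(6.467580) = -0.170410
s₄ = 6.467580 − (-0.170410)·(6.467580 − 6.302521) / (-0.170410 − (-2.278229)) = 6.467580 − (-0.028128)/(2.107819) = 6.480924

6.3025, 6.4676, 6.4809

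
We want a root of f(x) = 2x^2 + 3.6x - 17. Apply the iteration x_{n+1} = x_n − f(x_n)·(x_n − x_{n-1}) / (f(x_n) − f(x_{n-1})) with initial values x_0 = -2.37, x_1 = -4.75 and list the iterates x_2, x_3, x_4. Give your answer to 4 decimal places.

f(-2.37) = -14.298200, f(-4.75) = 11.025000
x_2 = -4.750000 − 11.025000·(-4.750000 − (-2.370000)) / (11.025000 − (-14.298200)) = -4.750000 − (-26.239500)/(25.323200) = -3.713816
f(-3.713816) = -2.784881
x_3 = -3.713816 − (-2.784881)·(-3.713816 − (-4.750000)) / (-2.784881 − 11.025000) = -3.713816 − (-2.885650)/(-13.809881) = -3.922771
f(-3.922771) = -0.345708
x_4 = -3.922771 − (-0.345708)·(-3.922771 − (-3.713816)) / (-0.345708 − (-2.784881)) = -3.922771 − (0.072238)/(2.439173) = -3.952387

-3.7138, -3.9228, -3.9524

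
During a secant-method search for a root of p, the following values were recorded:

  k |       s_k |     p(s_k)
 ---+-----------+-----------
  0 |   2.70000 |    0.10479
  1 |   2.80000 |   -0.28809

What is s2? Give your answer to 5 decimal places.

2.72667

s2 = 2.80000 − (-0.28809)·(2.80000 − 2.70000) / (-0.28809 − 0.10479)
   = 2.80000 − (-0.0288090)/(-0.3928800) = 2.7266723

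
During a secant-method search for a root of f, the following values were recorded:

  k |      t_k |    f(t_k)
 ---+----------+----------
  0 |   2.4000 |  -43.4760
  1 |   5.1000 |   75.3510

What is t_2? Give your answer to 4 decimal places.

3.3879

t_2 = 5.1000 − 75.3510·(5.1000 − 2.4000) / (75.3510 − (-43.4760))
   = 5.1000 − (203.447700)/(118.827000) = 3.387866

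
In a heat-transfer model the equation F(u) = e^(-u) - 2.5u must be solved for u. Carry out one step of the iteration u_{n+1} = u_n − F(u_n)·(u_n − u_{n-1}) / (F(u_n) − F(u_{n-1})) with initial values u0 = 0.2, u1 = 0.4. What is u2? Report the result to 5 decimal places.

0.29831

F(0.2) = 0.3187308, F(0.4) = -0.3296800
u2 = 0.4000000 − (-0.3296800)·(0.4000000 − 0.2000000) / (-0.3296800 − 0.3187308) = 0.4000000 − (-0.0659360)/(-0.6484107) = 0.2983114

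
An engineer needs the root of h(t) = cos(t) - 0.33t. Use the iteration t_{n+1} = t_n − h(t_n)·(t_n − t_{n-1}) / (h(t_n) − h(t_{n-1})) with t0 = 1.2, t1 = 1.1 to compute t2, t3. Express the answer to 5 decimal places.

h(1.2) = -0.0336422, h(1.1) = 0.0905961
t2 = 1.1000000 − 0.0905961·(1.1000000 − 1.2000000) / (0.0905961 − (-0.0336422)) = 1.1000000 − (-0.0090596)/(0.1242384) = 1.1729212
h(1.1729212) = 0.0003963
t3 = 1.1729212 − 0.0003963·(1.1729212 − 1.1000000) / (0.0003963 − 0.0905961) = 1.1729212 − (0.0000289)/(-0.0901998) = 1.1732416

1.17292, 1.17324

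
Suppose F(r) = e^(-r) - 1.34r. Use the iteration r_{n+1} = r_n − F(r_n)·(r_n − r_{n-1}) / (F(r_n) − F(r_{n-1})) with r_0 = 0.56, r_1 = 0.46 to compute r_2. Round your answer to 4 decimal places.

0.4677

F(0.56) = -0.179191, F(0.46) = 0.014884
r_2 = 0.460000 − 0.014884·(0.460000 − 0.560000) / (0.014884 − (-0.179191)) = 0.460000 − (-0.001488)/(0.194075) = 0.467669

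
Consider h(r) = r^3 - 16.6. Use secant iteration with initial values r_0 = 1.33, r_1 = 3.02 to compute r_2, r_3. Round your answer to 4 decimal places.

2.2858, 2.5050

h(1.33) = -14.247363, h(3.02) = 10.943608
r_2 = 3.020000 − 10.943608·(3.020000 − 1.330000) / (10.943608 − (-14.247363)) = 3.020000 − (18.494698)/(25.190971) = 2.285820
h(2.285820) = -4.656646
r_3 = 2.285820 − (-4.656646)·(2.285820 − 3.020000) / (-4.656646 − 10.943608) = 2.285820 − (3.418815)/(-15.600254) = 2.504972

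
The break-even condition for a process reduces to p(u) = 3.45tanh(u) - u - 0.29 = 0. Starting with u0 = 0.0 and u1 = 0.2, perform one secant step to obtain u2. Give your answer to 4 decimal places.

p(0.0) = -0.290000, p(0.2) = 0.190945
u2 = 0.200000 − 0.190945·(0.200000 − 0.000000) / (0.190945 − (-0.290000)) = 0.200000 − (0.038189)/(0.480945) = 0.120596

0.1206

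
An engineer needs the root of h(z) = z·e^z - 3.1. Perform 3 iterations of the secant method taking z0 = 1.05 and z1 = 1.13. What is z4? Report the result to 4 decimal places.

h(1.05) = -0.099466, h(1.13) = 0.398092
z2 = 1.130000 − 0.398092·(1.130000 − 1.050000) / (0.398092 − (-0.099466)) = 1.130000 − (0.031847)/(0.497558) = 1.065993
h(1.065993) = -0.004656
z3 = 1.065993 − (-0.004656)·(1.065993 − 1.130000) / (-0.004656 − 0.398092) = 1.065993 − (0.000298)/(-0.402747) = 1.066733
h(1.066733) = -0.000214
z4 = 1.066733 − (-0.000214)·(1.066733 − 1.065993) / (-0.000214 − (-0.004656)) = 1.066733 − (0.000000)/(0.004441) = 1.066768

1.0668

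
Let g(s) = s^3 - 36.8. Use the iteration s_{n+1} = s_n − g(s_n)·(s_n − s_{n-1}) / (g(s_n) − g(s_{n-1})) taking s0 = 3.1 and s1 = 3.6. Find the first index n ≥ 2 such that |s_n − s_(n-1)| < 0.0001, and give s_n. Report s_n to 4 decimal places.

g(3.1) = -7.009000, g(3.6) = 9.856000
s2 = 3.600000 − 9.856000·(0.500000)/(16.865000) = 3.307797;  |Δ| = 0.292203
g(3.307797) = -0.607663
s3 = 3.307797 − (-0.607663)·(-0.292203)/(-10.463663) = 3.324766;  |Δ| = 0.016969
g(3.324766) = -0.047791
s4 = 3.324766 − (-0.047791)·(0.016969)/(0.559871) = 3.326215;  |Δ| = 0.001449
g(3.326215) = 0.000266
s5 = 3.326215 − 0.000266·(0.001449)/(0.048057) = 3.326207;  |Δ| = 0.000008
|s5 − s4| = 0.000008 < 0.0001

n = 5, s_n = 3.3262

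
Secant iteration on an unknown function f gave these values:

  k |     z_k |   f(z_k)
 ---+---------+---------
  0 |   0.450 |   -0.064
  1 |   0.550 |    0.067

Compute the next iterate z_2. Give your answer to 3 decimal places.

0.499

z_2 = 0.550 − 0.067·(0.550 − 0.450) / (0.067 − (-0.064))
   = 0.550 − (0.00670)/(0.13100) = 0.49885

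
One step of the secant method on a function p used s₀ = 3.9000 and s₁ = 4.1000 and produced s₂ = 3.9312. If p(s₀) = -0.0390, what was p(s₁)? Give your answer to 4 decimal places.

The secant line through (3.9000, -0.0390) and (4.1000, p(s₁)) crosses zero at s₂ = 3.9312.
So (3.9000, -0.0390), (4.1000, p(s₁)), (3.9312, 0) are collinear:
p(s₁) = -0.0390 · (4.1000 − 3.9312) / (3.9000 − 3.9312) = -0.0390 · (0.168800)/(-0.031200) = 0.211000

0.2110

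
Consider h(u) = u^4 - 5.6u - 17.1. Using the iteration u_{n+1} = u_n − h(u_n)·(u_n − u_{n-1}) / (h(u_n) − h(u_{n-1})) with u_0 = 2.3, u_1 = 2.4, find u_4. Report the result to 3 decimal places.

h(2.3) = -1.99590, h(2.4) = 2.63760
u_2 = 2.40000 − 2.63760·(2.40000 − 2.30000) / (2.63760 − (-1.99590)) = 2.40000 − (0.26376)/(4.63350) = 2.34308
h(2.34308) = -0.08110
u_3 = 2.34308 − (-0.08110)·(2.34308 − 2.40000) / (-0.08110 − 2.63760) = 2.34308 − (0.00462)/(-2.71870) = 2.34477
h(2.34477) = -0.00314
u_4 = 2.34477 − (-0.00314)·(2.34477 − 2.34308) / (-0.00314 − (-0.08110)) = 2.34477 − (-0.00001)/(0.07795) = 2.34484

2.345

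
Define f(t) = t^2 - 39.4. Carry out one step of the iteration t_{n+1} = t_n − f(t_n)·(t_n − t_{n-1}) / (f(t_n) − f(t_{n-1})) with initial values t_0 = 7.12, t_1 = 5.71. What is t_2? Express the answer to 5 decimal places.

f(7.12) = 11.2944000, f(5.71) = -6.7959000
t_2 = 5.7100000 − (-6.7959000)·(5.7100000 − 7.1200000) / (-6.7959000 − 11.2944000) = 5.7100000 − (9.5822190)/(-18.0903000) = 6.2396882

6.23969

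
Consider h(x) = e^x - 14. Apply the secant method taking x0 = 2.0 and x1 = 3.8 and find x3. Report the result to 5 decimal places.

h(2.0) = -6.6109439, h(3.8) = 30.7011845
x2 = 3.8000000 − 30.7011845·(3.8000000 − 2.0000000) / (30.7011845 − (-6.6109439)) = 3.8000000 − (55.2621321)/(37.3121284) = 2.3189231
h(2.3189231) = -3.8352782
x3 = 2.3189231 − (-3.8352782)·(2.3189231 − 3.8000000) / (-3.8352782 − 30.7011845) = 2.3189231 − (5.6803419)/(-34.5364626) = 2.4833968

2.48340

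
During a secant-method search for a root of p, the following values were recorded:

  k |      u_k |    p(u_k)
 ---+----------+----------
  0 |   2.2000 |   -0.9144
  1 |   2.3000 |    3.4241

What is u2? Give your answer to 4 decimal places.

2.2211

u2 = 2.3000 − 3.4241·(2.3000 − 2.2000) / (3.4241 − (-0.9144))
   = 2.3000 − (0.342410)/(4.338500) = 2.221076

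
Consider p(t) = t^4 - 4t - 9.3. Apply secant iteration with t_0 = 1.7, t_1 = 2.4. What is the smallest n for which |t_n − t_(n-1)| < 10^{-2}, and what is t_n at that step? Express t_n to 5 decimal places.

p(1.7) = -7.7479000, p(2.4) = 14.2776000
t_2 = 2.4000000 − 14.2776000·(0.7000000)/(22.0255000) = 1.9462387;  |Δ| = 0.4537613
p(1.9462387) = -2.7371850
t_3 = 1.9462387 − (-2.7371850)·(-0.4537613)/(-17.0147850) = 2.0192357;  |Δ| = 0.0729970
p(2.0192357) = -0.7524629
t_4 = 2.0192357 − (-0.7524629)·(0.0729970)/(1.9847221) = 2.0469109;  |Δ| = 0.0276752
p(2.0469109) = 0.0671508
t_5 = 2.0469109 − 0.0671508·(0.0276752)/(0.8196137) = 2.0446435;  |Δ| = 0.0022674
|t_5 − t_4| = 0.0022674 < 10^{-2}

n = 5, t_n = 2.04464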